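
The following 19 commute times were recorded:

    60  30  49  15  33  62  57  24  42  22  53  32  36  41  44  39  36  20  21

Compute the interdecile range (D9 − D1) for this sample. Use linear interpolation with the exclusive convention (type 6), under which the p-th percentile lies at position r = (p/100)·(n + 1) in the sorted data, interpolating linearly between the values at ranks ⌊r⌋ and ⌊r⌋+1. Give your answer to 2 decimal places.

40.00

Sorted: 15, 20, 21, 22, 24, 30, 32, 33, 36, 36, 39, 41, 42, 44, 49, 53, 57, 60, 62.
n = 19.
P10: r = 2 (integer) → 20.
P90: r = 18 (integer) → 60.
Difference: 60 − 20 = 40.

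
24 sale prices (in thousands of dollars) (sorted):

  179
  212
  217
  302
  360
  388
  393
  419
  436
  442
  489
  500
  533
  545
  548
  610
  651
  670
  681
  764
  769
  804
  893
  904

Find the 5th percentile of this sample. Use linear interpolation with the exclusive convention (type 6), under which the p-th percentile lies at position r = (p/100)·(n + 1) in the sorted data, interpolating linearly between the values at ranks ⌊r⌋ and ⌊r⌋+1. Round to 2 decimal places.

n = 24.
r = (5/100)·(24 + 1) = 1.25.
Rank 1 is 179 and rank 2 is 212.
Interpolate: 179 + 0.25·(212 − 179) = 179 + 0.25·33 = 187.25.

187.25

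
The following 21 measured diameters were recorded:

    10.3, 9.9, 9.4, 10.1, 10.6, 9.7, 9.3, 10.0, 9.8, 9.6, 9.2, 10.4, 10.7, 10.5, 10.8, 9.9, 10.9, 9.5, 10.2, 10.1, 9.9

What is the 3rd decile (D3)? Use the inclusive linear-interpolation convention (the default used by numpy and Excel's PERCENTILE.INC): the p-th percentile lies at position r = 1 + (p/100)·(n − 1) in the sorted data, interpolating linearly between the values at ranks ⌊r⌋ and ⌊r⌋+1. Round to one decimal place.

Sorted: 9.2, 9.3, 9.4, 9.5, 9.6, 9.7, 9.8, 9.9, 9.9, 9.9, 10.0, 10.1, 10.1, 10.2, 10.3, 10.4, 10.5, 10.6, 10.7, 10.8, 10.9.
n = 21.
r = 1 + (30/100)·(21 − 1) = 1 + 6 = 7.
r is an integer, so P30 is the value at rank 7: 9.8.

9.8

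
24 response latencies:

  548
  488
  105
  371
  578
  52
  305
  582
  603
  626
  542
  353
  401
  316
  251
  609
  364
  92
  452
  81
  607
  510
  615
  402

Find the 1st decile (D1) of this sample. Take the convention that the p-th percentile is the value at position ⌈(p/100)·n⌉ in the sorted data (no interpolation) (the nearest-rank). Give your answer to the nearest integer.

92

Sorted: 52, 81, 92, 105, 251, 305, 316, 353, 364, 371, 401, 402, 452, 488, 510, 542, 548, 578, 582, 603, 607, 609, 615, 626.
n = 24.
Position = ⌈10/100 · 24⌉ = ⌈2.4⌉ = 3.
The value at rank 3 is 92.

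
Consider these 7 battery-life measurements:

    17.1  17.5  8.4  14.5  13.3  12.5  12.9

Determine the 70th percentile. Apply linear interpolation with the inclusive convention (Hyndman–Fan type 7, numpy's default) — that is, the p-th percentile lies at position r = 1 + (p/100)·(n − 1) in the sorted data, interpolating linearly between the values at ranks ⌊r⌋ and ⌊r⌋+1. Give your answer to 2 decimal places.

Sorted: 8.4, 12.5, 12.9, 13.3, 14.5, 17.1, 17.5.
n = 7.
r = 1 + (70/100)·(7 − 1) = 1 + 4.2 = 5.2.
Rank 5 is 14.5 and rank 6 is 17.1.
Interpolate: 14.5 + 0.2·(17.1 − 14.5) = 14.5 + 0.2·2.6 = 15.02.

15.02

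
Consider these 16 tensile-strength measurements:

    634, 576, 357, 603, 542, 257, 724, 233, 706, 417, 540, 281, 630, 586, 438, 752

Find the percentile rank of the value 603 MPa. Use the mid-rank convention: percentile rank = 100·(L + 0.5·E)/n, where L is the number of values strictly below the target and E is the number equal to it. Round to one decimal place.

65.6

Sorted: 233, 257, 281, 357, 417, 438, 540, 542, 576, 586, 603, 630, 634, 706, 724, 752.
Count below 603: L = 10; count equal: E = 1; n = 16.
Percentile rank = 100·(10 + 0.5·1)/16 = 100·10.5/16 = 65.62.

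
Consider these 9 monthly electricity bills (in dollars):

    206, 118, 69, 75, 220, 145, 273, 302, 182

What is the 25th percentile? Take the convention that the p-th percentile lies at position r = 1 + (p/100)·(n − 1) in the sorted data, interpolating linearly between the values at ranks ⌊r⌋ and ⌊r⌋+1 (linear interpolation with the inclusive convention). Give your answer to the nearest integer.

Sorted: 69, 75, 118, 145, 182, 206, 220, 273, 302.
n = 9.
r = 1 + (25/100)·(9 − 1) = 1 + 2 = 3.
r is an integer, so P25 is the value at rank 3: 118.

118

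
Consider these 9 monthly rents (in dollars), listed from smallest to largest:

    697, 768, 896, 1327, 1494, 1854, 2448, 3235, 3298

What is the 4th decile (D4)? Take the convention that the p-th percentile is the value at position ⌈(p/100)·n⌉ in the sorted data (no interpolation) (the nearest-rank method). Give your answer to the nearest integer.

1327

n = 9.
Position = ⌈40/100 · 9⌉ = ⌈3.6⌉ = 4.
The value at rank 4 is 1327.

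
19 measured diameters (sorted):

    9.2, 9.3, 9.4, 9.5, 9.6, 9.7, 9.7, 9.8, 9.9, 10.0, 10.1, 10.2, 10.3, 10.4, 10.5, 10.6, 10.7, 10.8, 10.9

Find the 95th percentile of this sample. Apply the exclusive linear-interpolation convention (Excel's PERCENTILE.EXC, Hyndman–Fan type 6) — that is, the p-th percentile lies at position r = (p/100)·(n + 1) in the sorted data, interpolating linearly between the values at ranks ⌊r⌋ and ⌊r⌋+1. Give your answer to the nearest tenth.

10.9

n = 19.
r = (95/100)·(19 + 1) = 19.
r is an integer, so P95 is the value at rank 19: 10.9.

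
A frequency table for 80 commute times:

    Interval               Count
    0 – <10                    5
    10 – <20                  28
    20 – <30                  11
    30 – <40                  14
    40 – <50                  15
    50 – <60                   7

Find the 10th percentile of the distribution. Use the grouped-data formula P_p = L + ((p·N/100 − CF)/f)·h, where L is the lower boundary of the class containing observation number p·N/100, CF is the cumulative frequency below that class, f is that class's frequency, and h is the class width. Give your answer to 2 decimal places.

11.07

N = 80; target position k = 10/100 · 80 = 8.
Cumulative frequencies: 5, 33, 44, 58, 73, 80.
Observation 8 falls in the class 10 – <20.
L = 10, CF = 5, f = 28, h = 10.
P10 = 10 + ((8 − 5)/28)·10 = 10 + 1.07143 = 11.0714.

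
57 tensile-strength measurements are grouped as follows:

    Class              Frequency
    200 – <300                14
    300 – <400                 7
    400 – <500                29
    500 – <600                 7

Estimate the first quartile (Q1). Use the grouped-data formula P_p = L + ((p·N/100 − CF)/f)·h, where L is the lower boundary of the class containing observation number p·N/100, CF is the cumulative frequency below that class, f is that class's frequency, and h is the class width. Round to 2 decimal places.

N = 57; target position k = 25/100 · 57 = 14.25.
Cumulative frequencies: 14, 21, 50, 57.
Observation 14.25 falls in the class 300 – <400.
L = 300, CF = 14, f = 7, h = 100.
P25 = 300 + ((14.25 − 14)/7)·100 = 300 + 3.57143 = 303.571.

303.57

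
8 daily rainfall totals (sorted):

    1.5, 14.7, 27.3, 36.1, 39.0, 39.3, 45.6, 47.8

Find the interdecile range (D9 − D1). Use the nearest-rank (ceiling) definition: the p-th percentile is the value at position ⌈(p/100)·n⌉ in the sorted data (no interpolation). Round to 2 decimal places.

n = 8.
P10: rank ⌈10/100·8⌉ = 1 → 1.5.
P90: rank ⌈90/100·8⌉ = 8 → 47.8.
Difference: 47.8 − 1.5 = 46.3.

46.30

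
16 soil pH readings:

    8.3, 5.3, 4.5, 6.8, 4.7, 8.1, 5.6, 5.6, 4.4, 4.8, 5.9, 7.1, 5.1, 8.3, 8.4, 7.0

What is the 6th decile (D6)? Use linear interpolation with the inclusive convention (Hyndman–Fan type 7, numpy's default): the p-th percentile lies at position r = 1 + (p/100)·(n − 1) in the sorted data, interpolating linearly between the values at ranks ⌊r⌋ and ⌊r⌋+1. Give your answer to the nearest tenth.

6.8

Sorted: 4.4, 4.5, 4.7, 4.8, 5.1, 5.3, 5.6, 5.6, 5.9, 6.8, 7.0, 7.1, 8.1, 8.3, 8.3, 8.4.
n = 16.
r = 1 + (60/100)·(16 − 1) = 1 + 9 = 10.
r is an integer, so P60 is the value at rank 10: 6.8.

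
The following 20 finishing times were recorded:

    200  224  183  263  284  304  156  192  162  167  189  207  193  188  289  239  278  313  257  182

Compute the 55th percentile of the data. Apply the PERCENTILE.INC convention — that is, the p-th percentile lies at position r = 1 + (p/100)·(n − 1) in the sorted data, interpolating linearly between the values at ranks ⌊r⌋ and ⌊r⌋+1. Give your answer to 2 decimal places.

214.65

Sorted: 156, 162, 167, 182, 183, 188, 189, 192, 193, 200, 207, 224, 239, 257, 263, 278, 284, 289, 304, 313.
n = 20.
r = 1 + (55/100)·(20 − 1) = 1 + 10.45 = 11.45.
Rank 11 is 207 and rank 12 is 224.
Interpolate: 207 + 0.45·(224 − 207) = 207 + 0.45·17 = 214.65.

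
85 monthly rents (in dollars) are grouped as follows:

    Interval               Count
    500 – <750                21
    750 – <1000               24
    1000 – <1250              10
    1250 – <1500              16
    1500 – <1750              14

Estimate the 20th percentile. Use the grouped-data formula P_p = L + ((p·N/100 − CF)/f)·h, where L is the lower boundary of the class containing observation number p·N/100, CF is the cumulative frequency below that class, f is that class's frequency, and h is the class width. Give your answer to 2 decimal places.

N = 85; target position k = 20/100 · 85 = 17.
Cumulative frequencies: 21, 45, 55, 71, 85.
Observation 17 falls in the class 500 – <750.
L = 500, CF = 0, f = 21, h = 250.
P20 = 500 + ((17 − 0)/21)·250 = 500 + 202.381 = 702.381.

702.38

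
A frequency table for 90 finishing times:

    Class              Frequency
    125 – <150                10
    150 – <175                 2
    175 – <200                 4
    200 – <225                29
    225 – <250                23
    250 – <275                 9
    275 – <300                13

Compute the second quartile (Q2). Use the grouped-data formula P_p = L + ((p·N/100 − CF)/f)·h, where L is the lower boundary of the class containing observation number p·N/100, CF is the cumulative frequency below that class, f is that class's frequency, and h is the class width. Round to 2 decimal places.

N = 90; target position k = 50/100 · 90 = 45.
Cumulative frequencies: 10, 12, 16, 45, 68, 77, 90.
Observation 45 falls in the class 200 – <225.
L = 200, CF = 16, f = 29, h = 25.
P50 = 200 + ((45 − 16)/29)·25 = 200 + 25 = 225.

225.00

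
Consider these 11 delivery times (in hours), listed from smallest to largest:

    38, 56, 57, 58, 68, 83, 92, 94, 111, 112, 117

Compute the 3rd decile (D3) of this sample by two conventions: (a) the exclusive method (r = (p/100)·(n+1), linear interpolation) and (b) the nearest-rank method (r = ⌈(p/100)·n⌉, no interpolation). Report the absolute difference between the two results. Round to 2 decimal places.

0.40

n = 11.
(a) r = 3.6; between ranks 3 (57) and 4 (58): 57.6.
(b) the nearest-rank method: rank 4 → 58.
|57.6 − 58| = 0.4.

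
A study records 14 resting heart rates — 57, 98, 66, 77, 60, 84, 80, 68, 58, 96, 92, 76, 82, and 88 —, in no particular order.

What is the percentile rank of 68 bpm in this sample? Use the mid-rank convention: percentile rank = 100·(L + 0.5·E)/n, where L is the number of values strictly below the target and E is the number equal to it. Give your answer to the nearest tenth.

Sorted: 57, 58, 60, 66, 68, 76, 77, 80, 82, 84, 88, 92, 96, 98.
Count below 68: L = 4; count equal: E = 1; n = 14.
Percentile rank = 100·(4 + 0.5·1)/14 = 100·4.5/14 = 32.14.

32.1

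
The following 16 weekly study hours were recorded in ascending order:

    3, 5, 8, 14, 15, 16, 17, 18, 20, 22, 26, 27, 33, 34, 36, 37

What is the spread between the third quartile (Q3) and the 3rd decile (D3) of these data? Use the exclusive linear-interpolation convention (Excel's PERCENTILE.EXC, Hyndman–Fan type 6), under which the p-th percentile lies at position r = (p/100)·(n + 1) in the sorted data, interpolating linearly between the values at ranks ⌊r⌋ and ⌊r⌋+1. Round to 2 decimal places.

16.40

n = 16.
P30: r = 5.1; ranks 5–6 are 15, 16; interpolating gives 15.1.
P75: r = 12.75; ranks 12–13 are 27, 33; interpolating gives 31.5.
Difference: 31.5 − 15.1 = 16.4.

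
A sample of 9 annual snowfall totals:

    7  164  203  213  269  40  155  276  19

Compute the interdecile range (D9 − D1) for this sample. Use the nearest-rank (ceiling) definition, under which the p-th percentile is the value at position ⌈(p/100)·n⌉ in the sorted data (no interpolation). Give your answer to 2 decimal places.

269.00

Sorted: 7, 19, 40, 155, 164, 203, 213, 269, 276.
n = 9.
P10: rank ⌈10/100·9⌉ = 1 → 7.
P90: rank ⌈90/100·9⌉ = 9 → 276.
Difference: 276 − 7 = 269.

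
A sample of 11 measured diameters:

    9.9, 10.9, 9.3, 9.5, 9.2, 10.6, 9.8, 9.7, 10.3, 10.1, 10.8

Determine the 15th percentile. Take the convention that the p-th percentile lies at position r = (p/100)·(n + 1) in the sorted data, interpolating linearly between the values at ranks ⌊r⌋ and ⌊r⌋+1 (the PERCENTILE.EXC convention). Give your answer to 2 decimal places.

Sorted: 9.2, 9.3, 9.5, 9.7, 9.8, 9.9, 10.1, 10.3, 10.6, 10.8, 10.9.
n = 11.
r = (15/100)·(11 + 1) = 1.8.
Rank 1 is 9.2 and rank 2 is 9.3.
Interpolate: 9.2 + 0.8·(9.3 − 9.2) = 9.2 + 0.8·0.1 = 9.28.

9.28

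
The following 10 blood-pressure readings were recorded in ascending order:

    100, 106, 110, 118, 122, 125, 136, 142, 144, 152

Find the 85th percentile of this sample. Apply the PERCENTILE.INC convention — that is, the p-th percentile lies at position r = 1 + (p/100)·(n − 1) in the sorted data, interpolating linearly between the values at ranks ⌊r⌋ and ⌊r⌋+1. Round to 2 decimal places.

143.30

n = 10.
r = 1 + (85/100)·(10 − 1) = 1 + 7.65 = 8.65.
Rank 8 is 142 and rank 9 is 144.
Interpolate: 142 + 0.65·(144 − 142) = 142 + 0.65·2 = 143.3.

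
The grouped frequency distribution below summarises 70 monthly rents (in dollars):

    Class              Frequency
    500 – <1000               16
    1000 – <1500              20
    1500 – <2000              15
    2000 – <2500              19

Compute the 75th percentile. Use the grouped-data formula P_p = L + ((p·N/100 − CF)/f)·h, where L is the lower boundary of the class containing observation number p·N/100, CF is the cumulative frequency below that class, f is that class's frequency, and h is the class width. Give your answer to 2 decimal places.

N = 70; target position k = 75/100 · 70 = 52.5.
Cumulative frequencies: 16, 36, 51, 70.
Observation 52.5 falls in the class 2000 – <2500.
L = 2000, CF = 51, f = 19, h = 500.
P75 = 2000 + ((52.5 − 51)/19)·500 = 2000 + 39.4737 = 2039.47.

2039.47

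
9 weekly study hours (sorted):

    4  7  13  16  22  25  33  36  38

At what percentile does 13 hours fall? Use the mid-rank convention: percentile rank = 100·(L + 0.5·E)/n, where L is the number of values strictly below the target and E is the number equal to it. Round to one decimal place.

27.8

Count below 13: L = 2; count equal: E = 1; n = 9.
Percentile rank = 100·(2 + 0.5·1)/9 = 100·2.5/9 = 27.78.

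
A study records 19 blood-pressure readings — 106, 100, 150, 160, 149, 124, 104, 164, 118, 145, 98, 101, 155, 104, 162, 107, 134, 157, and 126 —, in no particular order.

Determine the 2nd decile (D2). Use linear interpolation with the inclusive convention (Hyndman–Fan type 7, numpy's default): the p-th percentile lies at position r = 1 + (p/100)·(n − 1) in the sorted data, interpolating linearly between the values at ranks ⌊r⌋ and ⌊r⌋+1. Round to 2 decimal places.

Sorted: 98, 100, 101, 104, 104, 106, 107, 118, 124, 126, 134, 145, 149, 150, 155, 157, 160, 162, 164.
n = 19.
r = 1 + (20/100)·(19 − 1) = 1 + 3.6 = 4.6.
Rank 4 is 104 and rank 5 is 104.
Interpolate: 104 + 0.6·(104 − 104) = 104 + 0.6·0 = 104.

104.00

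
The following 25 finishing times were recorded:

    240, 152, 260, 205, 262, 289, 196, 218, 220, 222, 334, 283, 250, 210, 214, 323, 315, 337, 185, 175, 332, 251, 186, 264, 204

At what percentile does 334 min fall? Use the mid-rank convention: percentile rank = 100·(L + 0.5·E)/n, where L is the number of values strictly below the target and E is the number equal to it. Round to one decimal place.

94.0

Sorted: 152, 175, 185, 186, 196, 204, 205, 210, 214, 218, 220, 222, 240, 250, 251, 260, 262, 264, 283, 289, 315, 323, 332, 334, 337.
Count below 334: L = 23; count equal: E = 1; n = 25.
Percentile rank = 100·(23 + 0.5·1)/25 = 100·23.5/25 = 94.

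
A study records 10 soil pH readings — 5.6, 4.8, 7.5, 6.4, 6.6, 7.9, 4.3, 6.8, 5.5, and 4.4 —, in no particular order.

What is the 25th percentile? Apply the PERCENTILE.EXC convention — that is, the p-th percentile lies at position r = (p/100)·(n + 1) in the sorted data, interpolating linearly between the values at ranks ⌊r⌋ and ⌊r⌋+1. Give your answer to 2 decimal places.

4.70

Sorted: 4.3, 4.4, 4.8, 5.5, 5.6, 6.4, 6.6, 6.8, 7.5, 7.9.
n = 10.
r = (25/100)·(10 + 1) = 2.75.
Rank 2 is 4.4 and rank 3 is 4.8.
Interpolate: 4.4 + 0.75·(4.8 − 4.4) = 4.4 + 0.75·0.4 = 4.7.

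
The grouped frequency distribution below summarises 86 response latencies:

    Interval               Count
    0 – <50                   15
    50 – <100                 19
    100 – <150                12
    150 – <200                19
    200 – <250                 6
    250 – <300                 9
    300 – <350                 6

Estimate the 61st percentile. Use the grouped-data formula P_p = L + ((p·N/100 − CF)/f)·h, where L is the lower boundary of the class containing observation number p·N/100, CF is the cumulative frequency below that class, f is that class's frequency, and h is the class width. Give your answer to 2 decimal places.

N = 86; target position k = 61/100 · 86 = 52.46.
Cumulative frequencies: 15, 34, 46, 65, 71, 80, 86.
Observation 52.46 falls in the class 150 – <200.
L = 150, CF = 46, f = 19, h = 50.
P61 = 150 + ((52.46 − 46)/19)·50 = 150 + 17 = 167.

167.00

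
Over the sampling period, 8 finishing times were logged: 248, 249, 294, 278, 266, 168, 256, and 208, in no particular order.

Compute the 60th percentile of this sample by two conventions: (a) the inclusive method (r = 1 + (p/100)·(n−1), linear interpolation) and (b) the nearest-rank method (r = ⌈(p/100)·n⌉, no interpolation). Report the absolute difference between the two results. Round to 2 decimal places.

Sorted: 168, 208, 248, 249, 256, 266, 278, 294.
n = 8.
(a) r = 5.2; between ranks 5 (256) and 6 (266): 258.
(b) the nearest-rank method: rank 5 → 256.
|258 − 256| = 2.

2.00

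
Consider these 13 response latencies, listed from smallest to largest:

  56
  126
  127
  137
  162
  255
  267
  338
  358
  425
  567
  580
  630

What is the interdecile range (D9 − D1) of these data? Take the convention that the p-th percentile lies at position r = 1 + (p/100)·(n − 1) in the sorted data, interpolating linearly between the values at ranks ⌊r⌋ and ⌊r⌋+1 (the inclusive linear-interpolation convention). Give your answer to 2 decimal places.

n = 13.
P10: r = 2.2; ranks 2–3 are 126, 127; interpolating gives 126.2.
P90: r = 11.8; ranks 11–12 are 567, 580; interpolating gives 577.4.
Difference: 577.4 − 126.2 = 451.2.

451.20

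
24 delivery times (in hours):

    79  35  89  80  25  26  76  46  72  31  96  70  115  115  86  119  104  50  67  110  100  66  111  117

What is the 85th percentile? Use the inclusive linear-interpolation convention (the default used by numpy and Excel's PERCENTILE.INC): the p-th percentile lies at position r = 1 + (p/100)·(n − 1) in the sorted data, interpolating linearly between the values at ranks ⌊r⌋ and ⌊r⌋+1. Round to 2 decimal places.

Sorted: 25, 26, 31, 35, 46, 50, 66, 67, 70, 72, 76, 79, 80, 86, 89, 96, 100, 104, 110, 111, 115, 115, 117, 119.
n = 24.
r = 1 + (85/100)·(24 − 1) = 1 + 19.55 = 20.55.
Rank 20 is 111 and rank 21 is 115.
Interpolate: 111 + 0.55·(115 − 111) = 111 + 0.55·4 = 113.2.

113.20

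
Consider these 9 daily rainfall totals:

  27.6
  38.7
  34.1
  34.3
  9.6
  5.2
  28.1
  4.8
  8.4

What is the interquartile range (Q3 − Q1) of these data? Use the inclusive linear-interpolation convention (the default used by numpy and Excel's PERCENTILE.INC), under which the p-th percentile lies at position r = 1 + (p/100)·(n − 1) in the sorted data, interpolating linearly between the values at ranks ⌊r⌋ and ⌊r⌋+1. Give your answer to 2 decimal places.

Sorted: 4.8, 5.2, 8.4, 9.6, 27.6, 28.1, 34.1, 34.3, 38.7.
n = 9.
P25: r = 3 (integer) → 8.4.
P75: r = 7 (integer) → 34.1.
Difference: 34.1 − 8.4 = 25.7.

25.70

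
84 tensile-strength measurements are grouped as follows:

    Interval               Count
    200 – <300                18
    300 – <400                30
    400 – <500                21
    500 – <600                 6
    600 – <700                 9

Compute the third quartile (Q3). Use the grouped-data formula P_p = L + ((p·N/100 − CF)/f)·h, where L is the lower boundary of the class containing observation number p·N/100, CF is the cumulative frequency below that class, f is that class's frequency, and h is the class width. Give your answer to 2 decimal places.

471.43

N = 84; target position k = 75/100 · 84 = 63.
Cumulative frequencies: 18, 48, 69, 75, 84.
Observation 63 falls in the class 400 – <500.
L = 400, CF = 48, f = 21, h = 100.
P75 = 400 + ((63 − 48)/21)·100 = 400 + 71.4286 = 471.429.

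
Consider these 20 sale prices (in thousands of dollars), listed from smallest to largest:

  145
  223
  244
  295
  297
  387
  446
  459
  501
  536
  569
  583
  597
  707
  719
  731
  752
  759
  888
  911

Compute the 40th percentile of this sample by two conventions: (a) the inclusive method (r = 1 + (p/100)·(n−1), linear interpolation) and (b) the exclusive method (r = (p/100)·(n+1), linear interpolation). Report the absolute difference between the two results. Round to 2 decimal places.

n = 20.
(a) r = 8.6; between ranks 8 (459) and 9 (501): 484.2.
(b) r = 8.4; between ranks 8 (459) and 9 (501): 475.8.
|484.2 − 475.8| = 8.4.

8.40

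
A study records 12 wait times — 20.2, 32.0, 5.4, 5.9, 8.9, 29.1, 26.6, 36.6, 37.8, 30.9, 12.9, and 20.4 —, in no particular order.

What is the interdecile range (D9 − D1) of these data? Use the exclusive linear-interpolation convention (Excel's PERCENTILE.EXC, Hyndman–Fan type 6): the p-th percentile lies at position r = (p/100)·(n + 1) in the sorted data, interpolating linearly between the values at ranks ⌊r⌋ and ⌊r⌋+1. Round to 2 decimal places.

Sorted: 5.4, 5.9, 8.9, 12.9, 20.2, 20.4, 26.6, 29.1, 30.9, 32.0, 36.6, 37.8.
n = 12.
P10: r = 1.3; ranks 1–2 are 5.4, 5.9; interpolating gives 5.55.
P90: r = 11.7; ranks 11–12 are 36.6, 37.8; interpolating gives 37.44.
Difference: 37.44 − 5.55 = 31.89.

31.89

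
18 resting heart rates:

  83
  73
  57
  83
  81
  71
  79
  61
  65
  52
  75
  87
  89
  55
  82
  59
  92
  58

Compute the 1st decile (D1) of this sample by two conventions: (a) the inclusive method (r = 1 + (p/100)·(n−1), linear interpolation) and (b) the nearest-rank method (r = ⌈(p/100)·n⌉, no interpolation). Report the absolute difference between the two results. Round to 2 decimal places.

Sorted: 52, 55, 57, 58, 59, 61, 65, 71, 73, 75, 79, 81, 82, 83, 83, 87, 89, 92.
n = 18.
(a) r = 2.7; between ranks 2 (55) and 3 (57): 56.4.
(b) the nearest-rank method: rank 2 → 55.
|56.4 − 55| = 1.4.

1.40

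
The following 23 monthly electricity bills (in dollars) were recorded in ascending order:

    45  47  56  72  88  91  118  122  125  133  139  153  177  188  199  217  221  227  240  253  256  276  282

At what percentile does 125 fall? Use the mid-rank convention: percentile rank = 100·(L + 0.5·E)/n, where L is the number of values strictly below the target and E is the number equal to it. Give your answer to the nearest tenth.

37.0

Count below 125: L = 8; count equal: E = 1; n = 23.
Percentile rank = 100·(8 + 0.5·1)/23 = 100·8.5/23 = 36.96.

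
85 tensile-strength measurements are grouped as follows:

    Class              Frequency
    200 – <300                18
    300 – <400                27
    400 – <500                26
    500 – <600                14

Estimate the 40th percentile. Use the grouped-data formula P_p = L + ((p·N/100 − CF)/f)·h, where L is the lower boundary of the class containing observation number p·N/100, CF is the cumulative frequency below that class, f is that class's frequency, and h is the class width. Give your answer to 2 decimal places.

N = 85; target position k = 40/100 · 85 = 34.
Cumulative frequencies: 18, 45, 71, 85.
Observation 34 falls in the class 300 – <400.
L = 300, CF = 18, f = 27, h = 100.
P40 = 300 + ((34 − 18)/27)·100 = 300 + 59.2593 = 359.259.

359.26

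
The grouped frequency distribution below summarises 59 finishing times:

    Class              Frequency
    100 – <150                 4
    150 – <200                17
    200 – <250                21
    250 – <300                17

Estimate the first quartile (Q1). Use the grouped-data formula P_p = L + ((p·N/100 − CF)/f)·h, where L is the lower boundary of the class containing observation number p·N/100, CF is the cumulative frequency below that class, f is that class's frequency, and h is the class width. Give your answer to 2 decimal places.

N = 59; target position k = 25/100 · 59 = 14.75.
Cumulative frequencies: 4, 21, 42, 59.
Observation 14.75 falls in the class 150 – <200.
L = 150, CF = 4, f = 17, h = 50.
P25 = 150 + ((14.75 − 4)/17)·50 = 150 + 31.6176 = 181.618.

181.62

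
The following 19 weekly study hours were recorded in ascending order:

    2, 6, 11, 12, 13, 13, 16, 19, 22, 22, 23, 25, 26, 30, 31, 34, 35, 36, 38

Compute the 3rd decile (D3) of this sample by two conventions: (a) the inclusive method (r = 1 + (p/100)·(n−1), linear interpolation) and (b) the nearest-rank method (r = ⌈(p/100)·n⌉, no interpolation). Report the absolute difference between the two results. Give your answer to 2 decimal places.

n = 19.
(a) r = 6.4; between ranks 6 (13) and 7 (16): 14.2.
(b) the nearest-rank method: rank 6 → 13.
|14.2 − 13| = 1.2.

1.20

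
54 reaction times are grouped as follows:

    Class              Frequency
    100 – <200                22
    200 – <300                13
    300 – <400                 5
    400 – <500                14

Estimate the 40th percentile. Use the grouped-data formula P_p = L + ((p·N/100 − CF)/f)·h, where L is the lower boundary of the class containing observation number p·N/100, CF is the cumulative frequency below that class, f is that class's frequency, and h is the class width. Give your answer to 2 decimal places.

198.18

N = 54; target position k = 40/100 · 54 = 21.6.
Cumulative frequencies: 22, 35, 40, 54.
Observation 21.6 falls in the class 100 – <200.
L = 100, CF = 0, f = 22, h = 100.
P40 = 100 + ((21.6 − 0)/22)·100 = 100 + 98.1818 = 198.182.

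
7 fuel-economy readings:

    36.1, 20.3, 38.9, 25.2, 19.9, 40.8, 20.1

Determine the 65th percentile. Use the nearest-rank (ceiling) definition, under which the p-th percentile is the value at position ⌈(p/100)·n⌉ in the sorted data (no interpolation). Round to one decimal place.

36.1

Sorted: 19.9, 20.1, 20.3, 25.2, 36.1, 38.9, 40.8.
n = 7.
Position = ⌈65/100 · 7⌉ = ⌈4.55⌉ = 5.
The value at rank 5 is 36.1.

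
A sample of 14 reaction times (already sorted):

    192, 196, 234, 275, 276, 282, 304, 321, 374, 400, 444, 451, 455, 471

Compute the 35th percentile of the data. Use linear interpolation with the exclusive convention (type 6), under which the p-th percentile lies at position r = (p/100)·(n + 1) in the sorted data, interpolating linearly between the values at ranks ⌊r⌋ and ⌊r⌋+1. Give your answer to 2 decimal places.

277.50

n = 14.
r = (35/100)·(14 + 1) = 5.25.
Rank 5 is 276 and rank 6 is 282.
Interpolate: 276 + 0.25·(282 − 276) = 276 + 0.25·6 = 277.5.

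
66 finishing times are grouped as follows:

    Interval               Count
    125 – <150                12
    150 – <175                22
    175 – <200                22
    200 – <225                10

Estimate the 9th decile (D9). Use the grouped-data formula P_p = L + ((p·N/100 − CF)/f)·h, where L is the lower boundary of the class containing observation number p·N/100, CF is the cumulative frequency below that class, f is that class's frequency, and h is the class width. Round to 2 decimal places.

N = 66; target position k = 90/100 · 66 = 59.4.
Cumulative frequencies: 12, 34, 56, 66.
Observation 59.4 falls in the class 200 – <225.
L = 200, CF = 56, f = 10, h = 25.
P90 = 200 + ((59.4 − 56)/10)·25 = 200 + 8.5 = 208.5.

208.50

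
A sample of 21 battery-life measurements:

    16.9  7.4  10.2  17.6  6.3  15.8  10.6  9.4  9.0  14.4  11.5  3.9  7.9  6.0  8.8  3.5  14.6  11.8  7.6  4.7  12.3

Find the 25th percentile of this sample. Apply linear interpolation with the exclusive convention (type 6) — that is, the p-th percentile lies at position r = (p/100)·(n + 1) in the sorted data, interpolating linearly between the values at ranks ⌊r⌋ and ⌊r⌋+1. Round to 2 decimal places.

Sorted: 3.5, 3.9, 4.7, 6.0, 6.3, 7.4, 7.6, 7.9, 8.8, 9.0, 9.4, 10.2, 10.6, 11.5, 11.8, 12.3, 14.4, 14.6, 15.8, 16.9, 17.6.
n = 21.
r = (25/100)·(21 + 1) = 5.5.
Rank 5 is 6.3 and rank 6 is 7.4.
Interpolate: 6.3 + 0.5·(7.4 − 6.3) = 6.3 + 0.5·1.1 = 6.85.

6.85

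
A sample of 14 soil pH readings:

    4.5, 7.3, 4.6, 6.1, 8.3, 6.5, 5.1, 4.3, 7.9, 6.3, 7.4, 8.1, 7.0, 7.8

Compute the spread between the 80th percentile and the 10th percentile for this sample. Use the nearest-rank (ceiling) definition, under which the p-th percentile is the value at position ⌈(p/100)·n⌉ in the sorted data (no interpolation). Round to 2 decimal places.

3.40

Sorted: 4.3, 4.5, 4.6, 5.1, 6.1, 6.3, 6.5, 7.0, 7.3, 7.4, 7.8, 7.9, 8.1, 8.3.
n = 14.
P10: rank ⌈10/100·14⌉ = 2 → 4.5.
P80: rank ⌈80/100·14⌉ = 12 → 7.9.
Difference: 7.9 − 4.5 = 3.4.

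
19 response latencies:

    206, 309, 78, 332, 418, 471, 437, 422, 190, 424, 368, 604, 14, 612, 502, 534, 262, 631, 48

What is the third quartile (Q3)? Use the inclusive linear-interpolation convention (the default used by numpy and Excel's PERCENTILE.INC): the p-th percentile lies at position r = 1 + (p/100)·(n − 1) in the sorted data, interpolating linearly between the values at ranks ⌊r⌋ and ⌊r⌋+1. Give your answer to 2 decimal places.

486.50

Sorted: 14, 48, 78, 190, 206, 262, 309, 332, 368, 418, 422, 424, 437, 471, 502, 534, 604, 612, 631.
n = 19.
r = 1 + (75/100)·(19 − 1) = 1 + 13.5 = 14.5.
Rank 14 is 471 and rank 15 is 502.
Interpolate: 471 + 0.5·(502 − 471) = 471 + 0.5·31 = 486.5.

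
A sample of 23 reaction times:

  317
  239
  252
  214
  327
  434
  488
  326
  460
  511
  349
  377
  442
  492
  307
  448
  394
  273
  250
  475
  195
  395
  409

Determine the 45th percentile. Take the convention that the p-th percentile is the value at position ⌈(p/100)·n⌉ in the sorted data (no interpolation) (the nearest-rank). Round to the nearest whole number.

Sorted: 195, 214, 239, 250, 252, 273, 307, 317, 326, 327, 349, 377, 394, 395, 409, 434, 442, 448, 460, 475, 488, 492, 511.
n = 23.
Position = ⌈45/100 · 23⌉ = ⌈10.35⌉ = 11.
The value at rank 11 is 349.

349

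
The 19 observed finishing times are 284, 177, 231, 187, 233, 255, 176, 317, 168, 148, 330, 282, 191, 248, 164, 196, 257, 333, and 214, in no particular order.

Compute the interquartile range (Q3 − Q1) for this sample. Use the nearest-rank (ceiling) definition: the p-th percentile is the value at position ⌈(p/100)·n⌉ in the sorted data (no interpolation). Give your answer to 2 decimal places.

Sorted: 148, 164, 168, 176, 177, 187, 191, 196, 214, 231, 233, 248, 255, 257, 282, 284, 317, 330, 333.
n = 19.
P25: rank ⌈25/100·19⌉ = 5 → 177.
P75: rank ⌈75/100·19⌉ = 15 → 282.
Difference: 282 − 177 = 105.

105.00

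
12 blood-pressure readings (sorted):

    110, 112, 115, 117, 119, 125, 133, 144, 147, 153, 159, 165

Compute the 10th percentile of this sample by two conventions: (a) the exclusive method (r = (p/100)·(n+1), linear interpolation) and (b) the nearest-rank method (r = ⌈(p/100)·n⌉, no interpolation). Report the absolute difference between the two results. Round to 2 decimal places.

n = 12.
(a) r = 1.3; between ranks 1 (110) and 2 (112): 110.6.
(b) the nearest-rank method: rank 2 → 112.
|110.6 − 112| = 1.4.

1.40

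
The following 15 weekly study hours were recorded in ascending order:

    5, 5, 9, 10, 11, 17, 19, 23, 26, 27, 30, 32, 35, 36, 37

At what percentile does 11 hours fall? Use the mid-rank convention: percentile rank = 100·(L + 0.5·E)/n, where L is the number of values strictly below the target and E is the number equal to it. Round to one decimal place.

Count below 11: L = 4; count equal: E = 1; n = 15.
Percentile rank = 100·(4 + 0.5·1)/15 = 100·4.5/15 = 30.

30.0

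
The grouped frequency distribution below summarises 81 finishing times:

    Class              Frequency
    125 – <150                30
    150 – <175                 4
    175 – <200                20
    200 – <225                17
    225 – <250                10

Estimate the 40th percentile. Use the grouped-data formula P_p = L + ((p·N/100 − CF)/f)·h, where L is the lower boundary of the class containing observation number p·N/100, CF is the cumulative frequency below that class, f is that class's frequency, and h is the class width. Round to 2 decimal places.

165.00

N = 81; target position k = 40/100 · 81 = 32.4.
Cumulative frequencies: 30, 34, 54, 71, 81.
Observation 32.4 falls in the class 150 – <175.
L = 150, CF = 30, f = 4, h = 25.
P40 = 150 + ((32.4 − 30)/4)·25 = 150 + 15 = 165.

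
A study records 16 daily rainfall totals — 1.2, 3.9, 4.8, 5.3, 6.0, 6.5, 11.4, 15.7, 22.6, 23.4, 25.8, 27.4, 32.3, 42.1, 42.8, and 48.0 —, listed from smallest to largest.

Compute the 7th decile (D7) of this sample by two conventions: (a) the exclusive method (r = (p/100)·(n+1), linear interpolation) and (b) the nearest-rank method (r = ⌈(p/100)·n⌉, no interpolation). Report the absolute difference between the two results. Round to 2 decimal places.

0.16

n = 16.
(a) r = 11.9; between ranks 11 (25.8) and 12 (27.4): 27.24.
(b) the nearest-rank method: rank 12 → 27.4.
|27.24 − 27.4| = 0.16.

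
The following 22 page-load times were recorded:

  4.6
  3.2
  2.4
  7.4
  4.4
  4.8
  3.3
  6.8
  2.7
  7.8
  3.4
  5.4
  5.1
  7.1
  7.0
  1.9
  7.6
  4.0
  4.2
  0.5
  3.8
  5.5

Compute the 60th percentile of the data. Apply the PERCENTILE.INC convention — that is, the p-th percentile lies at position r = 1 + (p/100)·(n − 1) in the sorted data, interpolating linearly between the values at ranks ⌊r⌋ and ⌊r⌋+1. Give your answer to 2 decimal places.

Sorted: 0.5, 1.9, 2.4, 2.7, 3.2, 3.3, 3.4, 3.8, 4.0, 4.2, 4.4, 4.6, 4.8, 5.1, 5.4, 5.5, 6.8, 7.0, 7.1, 7.4, 7.6, 7.8.
n = 22.
r = 1 + (60/100)·(22 − 1) = 1 + 12.6 = 13.6.
Rank 13 is 4.8 and rank 14 is 5.1.
Interpolate: 4.8 + 0.6·(5.1 − 4.8) = 4.8 + 0.6·0.3 = 4.98.

4.98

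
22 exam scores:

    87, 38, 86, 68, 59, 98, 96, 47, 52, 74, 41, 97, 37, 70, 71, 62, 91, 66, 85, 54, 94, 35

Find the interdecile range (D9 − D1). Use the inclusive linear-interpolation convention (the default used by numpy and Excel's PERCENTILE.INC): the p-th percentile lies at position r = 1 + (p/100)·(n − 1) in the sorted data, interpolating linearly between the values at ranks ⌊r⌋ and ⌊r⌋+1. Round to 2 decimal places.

Sorted: 35, 37, 38, 41, 47, 52, 54, 59, 62, 66, 68, 70, 71, 74, 85, 86, 87, 91, 94, 96, 97, 98.
n = 22.
P10: r = 3.1; ranks 3–4 are 38, 41; interpolating gives 38.3.
P90: r = 19.9; ranks 19–20 are 94, 96; interpolating gives 95.8.
Difference: 95.8 − 38.3 = 57.5.

57.50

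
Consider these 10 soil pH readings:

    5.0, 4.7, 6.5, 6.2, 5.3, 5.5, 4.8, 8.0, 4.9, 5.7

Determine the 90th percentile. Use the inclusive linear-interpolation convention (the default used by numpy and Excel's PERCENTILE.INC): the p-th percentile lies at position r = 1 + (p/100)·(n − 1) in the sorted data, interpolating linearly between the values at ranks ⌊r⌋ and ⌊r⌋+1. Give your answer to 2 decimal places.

6.65

Sorted: 4.7, 4.8, 4.9, 5.0, 5.3, 5.5, 5.7, 6.2, 6.5, 8.0.
n = 10.
r = 1 + (90/100)·(10 − 1) = 1 + 8.1 = 9.1.
Rank 9 is 6.5 and rank 10 is 8.0.
Interpolate: 6.5 + 0.1·(8.0 − 6.5) = 6.5 + 0.1·1.5 = 6.65.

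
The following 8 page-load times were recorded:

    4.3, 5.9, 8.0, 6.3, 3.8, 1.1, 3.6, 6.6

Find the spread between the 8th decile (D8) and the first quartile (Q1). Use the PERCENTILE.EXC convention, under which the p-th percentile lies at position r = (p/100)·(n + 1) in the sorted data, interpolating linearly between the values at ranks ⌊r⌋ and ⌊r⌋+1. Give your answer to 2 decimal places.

3.23

Sorted: 1.1, 3.6, 3.8, 4.3, 5.9, 6.3, 6.6, 8.0.
n = 8.
P25: r = 2.25; ranks 2–3 are 3.6, 3.8; interpolating gives 3.65.
P80: r = 7.2; ranks 7–8 are 6.6, 8.0; interpolating gives 6.88.
Difference: 6.88 − 3.65 = 3.23.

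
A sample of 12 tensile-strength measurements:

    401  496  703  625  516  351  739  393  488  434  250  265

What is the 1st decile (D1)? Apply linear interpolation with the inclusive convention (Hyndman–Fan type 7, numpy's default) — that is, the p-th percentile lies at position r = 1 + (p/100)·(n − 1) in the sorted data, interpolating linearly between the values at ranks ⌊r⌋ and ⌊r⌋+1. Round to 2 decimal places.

273.60

Sorted: 250, 265, 351, 393, 401, 434, 488, 496, 516, 625, 703, 739.
n = 12.
r = 1 + (10/100)·(12 − 1) = 1 + 1.1 = 2.1.
Rank 2 is 265 and rank 3 is 351.
Interpolate: 265 + 0.1·(351 − 265) = 265 + 0.1·86 = 273.6.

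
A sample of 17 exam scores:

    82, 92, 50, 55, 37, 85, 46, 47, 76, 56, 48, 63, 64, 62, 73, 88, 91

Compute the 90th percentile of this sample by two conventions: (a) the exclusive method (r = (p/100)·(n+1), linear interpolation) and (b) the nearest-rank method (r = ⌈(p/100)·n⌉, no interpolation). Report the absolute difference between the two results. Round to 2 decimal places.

Sorted: 37, 46, 47, 48, 50, 55, 56, 62, 63, 64, 73, 76, 82, 85, 88, 91, 92.
n = 17.
(a) r = 16.2; between ranks 16 (91) and 17 (92): 91.2.
(b) the nearest-rank method: rank 16 → 91.
|91.2 − 91| = 0.2.

0.20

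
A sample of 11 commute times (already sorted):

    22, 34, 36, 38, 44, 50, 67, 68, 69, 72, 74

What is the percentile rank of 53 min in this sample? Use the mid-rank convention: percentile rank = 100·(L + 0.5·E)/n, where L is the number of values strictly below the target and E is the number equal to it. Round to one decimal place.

Count below 53: L = 6; count equal: E = 0; n = 11.
Percentile rank = 100·(6 + 0.5·0)/11 = 100·6/11 = 54.55.

54.5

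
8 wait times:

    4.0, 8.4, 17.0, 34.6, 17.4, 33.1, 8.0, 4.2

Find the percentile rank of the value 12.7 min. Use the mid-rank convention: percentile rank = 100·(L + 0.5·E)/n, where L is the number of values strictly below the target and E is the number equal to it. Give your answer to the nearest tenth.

50.0

Sorted: 4.0, 4.2, 8.0, 8.4, 17.0, 17.4, 33.1, 34.6.
Count below 12.7: L = 4; count equal: E = 0; n = 8.
Percentile rank = 100·(4 + 0.5·0)/8 = 100·4/8 = 50.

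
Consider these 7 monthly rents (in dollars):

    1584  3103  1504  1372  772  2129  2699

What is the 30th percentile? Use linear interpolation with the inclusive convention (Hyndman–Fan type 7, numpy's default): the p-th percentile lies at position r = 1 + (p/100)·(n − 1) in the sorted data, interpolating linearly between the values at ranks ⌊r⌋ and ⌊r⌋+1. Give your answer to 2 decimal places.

Sorted: 772, 1372, 1504, 1584, 2129, 2699, 3103.
n = 7.
r = 1 + (30/100)·(7 − 1) = 1 + 1.8 = 2.8.
Rank 2 is 1372 and rank 3 is 1504.
Interpolate: 1372 + 0.8·(1504 − 1372) = 1372 + 0.8·132 = 1477.6.

1477.60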